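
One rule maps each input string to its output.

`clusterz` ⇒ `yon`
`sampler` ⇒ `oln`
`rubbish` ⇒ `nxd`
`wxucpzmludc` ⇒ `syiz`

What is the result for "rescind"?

In each case the input is transformed by: keep one character in every 3, starting at position 1 (positions 1st, 4th, 7th, ...), then shift every letter 4 places backward in the alphabet (wrapping around).
Starting from "rescind": after the first operation, "rcd"; after the second, "nyz".
(Check on "sampler": → "spr" → "oln" ✓)

nyz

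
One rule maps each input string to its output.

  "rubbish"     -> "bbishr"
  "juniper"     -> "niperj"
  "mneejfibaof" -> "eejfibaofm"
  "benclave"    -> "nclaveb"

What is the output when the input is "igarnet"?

Looking at the pairs, the operation is to move the first 2 characters to the end (rotate left by 2), then delete the last character.
So "igarnet" becomes "arneti".

arneti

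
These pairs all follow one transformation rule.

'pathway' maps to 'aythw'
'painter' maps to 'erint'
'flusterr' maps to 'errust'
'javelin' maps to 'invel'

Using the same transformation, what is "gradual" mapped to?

aladu

In each case the input is transformed by: delete the first 2 characters, then move the first 3 characters to the end (rotate left by 3).
"gradual" → "adual" → "aladu".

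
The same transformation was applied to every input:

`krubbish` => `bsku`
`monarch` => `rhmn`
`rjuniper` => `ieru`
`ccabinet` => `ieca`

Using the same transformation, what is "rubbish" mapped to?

ihrb

In each case the input is transformed by: keep every other character starting from the first (positions 1st, 3rd, 5th, ...), then move the first 2 characters to the end (rotate left by 2).
Applying both steps to "rubbish": "rbih", then "ihrb".
(Check on "krubbish": → "kubs" → "bsku" ✓)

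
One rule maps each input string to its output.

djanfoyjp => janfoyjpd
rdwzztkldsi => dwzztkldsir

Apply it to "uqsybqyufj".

qsybqyufju

Rule — move the first character to the end.
Applying that to "uqsybqyufj" gives "qsybqyufju".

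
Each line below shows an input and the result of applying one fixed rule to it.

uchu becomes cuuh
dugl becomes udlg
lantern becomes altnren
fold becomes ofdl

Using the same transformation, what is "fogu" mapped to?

ofug

The rule is to swap each adjacent pair of characters (1↔2, 3↔4, ...).
"fogu" → "ofug".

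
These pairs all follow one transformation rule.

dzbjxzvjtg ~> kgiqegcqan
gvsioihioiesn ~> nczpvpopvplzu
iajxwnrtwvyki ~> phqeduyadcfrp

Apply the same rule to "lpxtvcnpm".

Each output is the input with this applied: shift every letter 7 places forward in the alphabet (wrapping around).
For "lpxtvcnpm" the result is "sweacjuwt".

sweacjuwt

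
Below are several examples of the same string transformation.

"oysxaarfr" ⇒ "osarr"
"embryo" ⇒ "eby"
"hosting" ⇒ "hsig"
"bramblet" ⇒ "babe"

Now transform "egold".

eod

Each output is the input with this applied: keep every other character starting from the first (positions 1st, 3rd, 5th, ...).
Applying that to "egold" gives "eod".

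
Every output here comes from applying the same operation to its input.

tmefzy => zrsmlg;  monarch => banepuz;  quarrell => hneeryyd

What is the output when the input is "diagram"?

Looking at the pairs, the operation is to shift every letter 13 places forward in the alphabet (wrapping around) — i.e. ROT13, then move the first character to the end.
Starting from "diagram": after the first operation, "qvntenz"; after the second, "vntenzq".

vntenzq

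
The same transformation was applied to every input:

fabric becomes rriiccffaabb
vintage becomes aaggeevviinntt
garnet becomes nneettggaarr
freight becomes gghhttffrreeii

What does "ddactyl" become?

Looking at the pairs, the operation is to move the last 3 characters to the front (rotate right by 3), then double every character.
Working it through for "ddactyl": intermediate "tylddac", final "ttyyllddddaacc".
(Check on "freight": → "ghtfrei" → "gghhttffrreeii" ✓)

ttyyllddddaacc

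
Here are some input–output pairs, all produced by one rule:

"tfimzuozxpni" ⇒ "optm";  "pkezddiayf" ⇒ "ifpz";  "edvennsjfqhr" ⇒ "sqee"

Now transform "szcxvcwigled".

The pattern: keep one character in every 3, starting at position 1 (positions 1st, 4th, 7th, ...), then swap the front and back halves of the string.
Doing the same to "szcxvcwigled": "wlsx".

wlsx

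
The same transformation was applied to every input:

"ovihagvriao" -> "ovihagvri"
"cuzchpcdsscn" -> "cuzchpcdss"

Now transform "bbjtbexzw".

Rule — delete the last 2 characters.
For "bbjtbexzw" the result is "bbjtbex".

bbjtbex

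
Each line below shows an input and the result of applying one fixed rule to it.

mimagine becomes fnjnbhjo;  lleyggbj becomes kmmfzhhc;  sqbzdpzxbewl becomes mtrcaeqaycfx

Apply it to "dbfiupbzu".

vecgjvqca

What's happening: move the last character to the front, then shift every letter 1 place forward in the alphabet (wrapping around).
On "dbfiupbzu": the first step gives "udbfiupbz", and the second then gives "vecgjvqca".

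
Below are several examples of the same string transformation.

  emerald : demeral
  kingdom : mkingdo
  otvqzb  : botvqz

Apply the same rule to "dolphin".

Rule — move the last character to the front.
On "dolphin" that produces "ndolphi".

ndolphi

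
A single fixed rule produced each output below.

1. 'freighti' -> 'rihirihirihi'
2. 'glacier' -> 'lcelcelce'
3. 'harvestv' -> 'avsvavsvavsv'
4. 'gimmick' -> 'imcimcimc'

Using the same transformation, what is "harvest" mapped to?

avsavsavs

Each output is the input with this applied: keep every other character starting from the second (positions 2nd, 4th, 6th, ...), then write the whole string 3 times in a row.
Applying both steps to "harvest": "avs", then "avsavsavs".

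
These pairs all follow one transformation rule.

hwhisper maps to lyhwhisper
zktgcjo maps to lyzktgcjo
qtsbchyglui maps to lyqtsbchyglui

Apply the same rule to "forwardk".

What's happening: prepend "ly".
Applying that to "forwardk" gives "lyforwardk".

lyforwardk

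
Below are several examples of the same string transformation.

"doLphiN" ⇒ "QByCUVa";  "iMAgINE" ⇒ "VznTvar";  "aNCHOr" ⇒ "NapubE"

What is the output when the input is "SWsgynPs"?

fjFTLAcF

The pattern: shift every letter 13 places forward in the alphabet (wrapping around) — i.e. ROT13, then flip the case of every letter.
For "SWsgynPs", step one produces "FJftlaCf"; step two turns that into "fjFTLAcF".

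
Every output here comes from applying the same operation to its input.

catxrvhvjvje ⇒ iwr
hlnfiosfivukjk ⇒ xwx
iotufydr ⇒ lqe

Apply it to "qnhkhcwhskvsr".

What's happening: shift every letter 13 places forward in the alphabet (wrapping around) — i.e. ROT13, then keep only the last 3 characters.
"qnhkhcwhskvsr" → "dauxupjufxife" → "ife".

ife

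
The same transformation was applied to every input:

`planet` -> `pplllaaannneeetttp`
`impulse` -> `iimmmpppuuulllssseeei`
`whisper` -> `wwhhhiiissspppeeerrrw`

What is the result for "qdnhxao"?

The pattern: repeat every character 3 times, then move the first character to the end.
For "qdnhxao", step one produces "qqqdddnnnhhhxxxaaaooo"; step two turns that into "qqdddnnnhhhxxxaaaoooq".

qqdddnnnhhhxxxaaaoooq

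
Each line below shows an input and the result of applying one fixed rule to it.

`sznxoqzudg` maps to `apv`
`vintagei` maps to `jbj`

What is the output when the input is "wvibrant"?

wsu

The pattern: keep one character in every 3, starting at position 2 (positions 2nd, 5th, 8th, ...), then shift every letter 1 place forward in the alphabet (wrapping around).
Starting from "wvibrant": after the first operation, "vrt"; after the second, "wsu".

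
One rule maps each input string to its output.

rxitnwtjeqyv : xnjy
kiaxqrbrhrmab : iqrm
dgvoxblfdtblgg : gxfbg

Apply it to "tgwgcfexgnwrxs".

gcxws

In each case the input is transformed by: keep one character in every 3, starting at position 2 (positions 2nd, 5th, 8th, ...).
Doing the same to "tgwgcfexgnwrxs": "gcxws".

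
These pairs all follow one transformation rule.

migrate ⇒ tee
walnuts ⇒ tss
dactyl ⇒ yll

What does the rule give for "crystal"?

The rule is to double every character, then keep only the last 3 characters.
"crystal" → "all".
(Check on "dactyl": → "ddaaccttyyll" → "yll" ✓)

all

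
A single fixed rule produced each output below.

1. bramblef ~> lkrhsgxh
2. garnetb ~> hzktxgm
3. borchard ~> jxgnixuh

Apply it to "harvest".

zykbxgn

The transformation: reverse the string, then shift every letter 6 places forward in the alphabet (wrapping around).
Starting from "harvest": after the first operation, "tsevrah"; after the second, "zykbxgn".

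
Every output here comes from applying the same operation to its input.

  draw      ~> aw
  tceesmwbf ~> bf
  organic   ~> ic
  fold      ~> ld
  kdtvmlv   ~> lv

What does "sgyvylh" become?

lh

Looking at the pairs, the operation is to keep only the last 2 characters.
Doing the same to "sgyvylh": "lh".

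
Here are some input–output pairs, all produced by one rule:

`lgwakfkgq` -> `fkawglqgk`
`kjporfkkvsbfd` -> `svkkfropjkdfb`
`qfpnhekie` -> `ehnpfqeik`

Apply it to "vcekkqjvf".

qkkecvfvj

In each case the input is transformed by: reverse the string, then move the first 3 characters to the end (rotate left by 3).
For "vcekkqjvf", step one produces "fvjqkkecv"; step two turns that into "qkkecvfvj".
(Check on "kjporfkkvsbfd": → "dfbsvkkfropjk" → "svkkfropjkdfb" ✓)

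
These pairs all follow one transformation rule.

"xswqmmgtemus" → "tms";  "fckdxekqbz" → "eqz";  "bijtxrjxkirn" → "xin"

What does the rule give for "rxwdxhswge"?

hwe

The transformation: keep every other character starting from the second (positions 2nd, 4th, 6th, ...), then keep only the last 3 characters.
Applying both steps to "rxwdxhswge": "xdhwe", then "hwe".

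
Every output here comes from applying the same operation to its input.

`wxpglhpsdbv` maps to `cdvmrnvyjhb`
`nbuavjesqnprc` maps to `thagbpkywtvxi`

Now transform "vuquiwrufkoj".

What's happening: shift every letter 6 places forward in the alphabet (wrapping around).
For "vuquiwrufkoj" the result is "bawaocxalqup".

bawaocxalqup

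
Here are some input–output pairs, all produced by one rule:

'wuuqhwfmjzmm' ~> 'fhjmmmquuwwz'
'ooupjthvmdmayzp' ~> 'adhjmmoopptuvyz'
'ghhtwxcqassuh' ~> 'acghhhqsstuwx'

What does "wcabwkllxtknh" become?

Each output is the input with this applied: sort the characters into alphabetical order.
So "wcabwkllxtknh" becomes "abchkkllntwwx".

abchkkllntwwx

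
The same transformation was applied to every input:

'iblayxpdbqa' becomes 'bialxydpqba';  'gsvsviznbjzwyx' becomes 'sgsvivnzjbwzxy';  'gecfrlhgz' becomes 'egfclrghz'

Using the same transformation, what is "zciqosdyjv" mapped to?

czqisoydvj

What's happening: swap each adjacent pair of characters (1↔2, 3↔4, ...).
"zciqosdyjv" → "czqisoydvj".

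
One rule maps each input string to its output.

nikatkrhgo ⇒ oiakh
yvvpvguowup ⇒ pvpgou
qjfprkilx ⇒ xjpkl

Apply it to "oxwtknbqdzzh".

The transformation: move the last character to the front, then keep every other character starting from the first (positions 1st, 3rd, 5th, ...).
Starting from "oxwtknbqdzzh": after the first operation, "hoxwtknbqdzz"; after the second, "hxtnqz".

hxtnqz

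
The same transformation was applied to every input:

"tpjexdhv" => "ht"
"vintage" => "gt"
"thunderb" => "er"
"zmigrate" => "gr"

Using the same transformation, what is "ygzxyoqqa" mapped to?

oxz

The rule is to sort the characters into alphabetical order, then keep one character in every 3, starting at position 3 (positions 3rd, 6th, 9th, ...).
On "ygzxyoqqa": the first step gives "agoqqxyyz", and the second then gives "oxz".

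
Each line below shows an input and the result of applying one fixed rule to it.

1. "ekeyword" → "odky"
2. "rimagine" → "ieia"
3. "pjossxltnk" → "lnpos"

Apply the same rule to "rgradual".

Rule — swap the front and back halves of the string, then keep every other character starting from the second (positions 2nd, 4th, 6th, ...).
For "rgradual", step one produces "dualrgra"; step two turns that into "ulga".

ulga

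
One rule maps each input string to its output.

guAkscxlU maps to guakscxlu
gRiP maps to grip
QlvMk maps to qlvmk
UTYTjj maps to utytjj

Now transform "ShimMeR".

shimmer

Rule — convert every letter to lowercase.
So "ShimMeR" becomes "shimmer".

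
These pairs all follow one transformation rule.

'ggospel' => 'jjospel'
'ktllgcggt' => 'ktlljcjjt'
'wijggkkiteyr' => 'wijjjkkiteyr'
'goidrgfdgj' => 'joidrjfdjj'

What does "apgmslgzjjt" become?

In each case the input is transformed by: replace every "g" with "j".
Applying that to "apgmslgzjjt" gives "apjmsljzjjt".

apjmsljzjjt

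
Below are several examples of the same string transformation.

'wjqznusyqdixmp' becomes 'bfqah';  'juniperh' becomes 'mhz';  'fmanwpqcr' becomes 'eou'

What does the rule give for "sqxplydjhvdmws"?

Looking at the pairs, the operation is to keep one character in every 3, starting at position 2 (positions 2nd, 5th, 8th, ...), then shift every letter 8 places backward in the alphabet (wrapping around).
Working it through for "sqxplydjhvdmws": intermediate "qljds", final "idbvk".

idbvk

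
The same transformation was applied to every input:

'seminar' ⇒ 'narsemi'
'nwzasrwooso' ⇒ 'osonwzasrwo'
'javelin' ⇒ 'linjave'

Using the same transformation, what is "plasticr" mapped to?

icrplast

Each output is the input with this applied: move the last 3 characters to the front (rotate right by 3).
"plasticr" → "icrplast".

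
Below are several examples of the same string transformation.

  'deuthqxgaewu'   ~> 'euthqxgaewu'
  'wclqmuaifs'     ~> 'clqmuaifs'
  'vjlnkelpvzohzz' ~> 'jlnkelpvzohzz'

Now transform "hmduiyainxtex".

mduiyainxtex

The pattern: delete the first character.
On "hmduiyainxtex" that produces "mduiyainxtex".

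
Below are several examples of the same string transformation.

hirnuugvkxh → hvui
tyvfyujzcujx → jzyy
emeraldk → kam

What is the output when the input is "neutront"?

Each output is the input with this applied: keep one character in every 3, starting at position 2 (positions 2nd, 5th, 8th, ...), then reverse the string.
Applying both steps to "neutront": "ert", then "tre".

tre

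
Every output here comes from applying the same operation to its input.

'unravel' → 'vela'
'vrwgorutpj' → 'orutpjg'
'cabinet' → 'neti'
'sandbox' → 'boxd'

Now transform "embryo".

yor

Rule — delete the first 3 characters, then move the first character to the end.
Applying both steps to "embryo": "ryo", then "yor".
(Check on "vrwgorutpj": → "gorutpj" → "orutpjg" ✓)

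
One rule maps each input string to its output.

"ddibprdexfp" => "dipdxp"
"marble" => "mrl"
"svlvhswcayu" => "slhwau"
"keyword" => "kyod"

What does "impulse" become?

iple

Looking at the pairs, the operation is to keep every other character starting from the first (positions 1st, 3rd, 5th, ...).
Applying that to "impulse" gives "iple".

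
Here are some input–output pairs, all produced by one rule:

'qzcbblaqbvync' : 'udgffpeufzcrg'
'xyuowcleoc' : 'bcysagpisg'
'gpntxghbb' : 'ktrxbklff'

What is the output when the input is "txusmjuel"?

The transformation: shift every letter 4 places forward in the alphabet (wrapping around).
So "txusmjuel" becomes "xbywqnyip".

xbywqnyip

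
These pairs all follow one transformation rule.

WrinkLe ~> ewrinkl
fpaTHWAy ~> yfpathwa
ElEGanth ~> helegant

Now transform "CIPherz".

In each case the input is transformed by: move the last character to the front, then convert every letter to lowercase.
"CIPherz" → "zcipher".

zcipher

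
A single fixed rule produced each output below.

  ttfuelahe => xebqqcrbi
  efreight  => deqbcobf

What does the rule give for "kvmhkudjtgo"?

Rule — shift every letter 3 places backward in the alphabet (wrapping around), then move the last 3 characters to the front (rotate right by 3).
Starting from "kvmhkudjtgo": after the first operation, "hsjehragqdl"; after the second, "qdlhsjehrag".

qdlhsjehrag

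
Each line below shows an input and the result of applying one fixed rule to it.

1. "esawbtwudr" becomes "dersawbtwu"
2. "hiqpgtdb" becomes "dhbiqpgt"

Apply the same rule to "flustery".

Looking at the pairs, the operation is to swap the first and last characters, then move the last 2 characters to the front (rotate right by 2).
Applying that to "flustery" gives "rfyluste".

rfyluste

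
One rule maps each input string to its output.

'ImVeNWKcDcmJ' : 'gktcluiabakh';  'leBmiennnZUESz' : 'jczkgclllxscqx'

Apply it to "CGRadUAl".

aepybsyj

Rule — shift every letter 2 places backward in the alphabet (wrapping around), then convert every letter to lowercase.
On "CGRadUAl": the first step gives "AEPybSYj", and the second then gives "aepybsyj".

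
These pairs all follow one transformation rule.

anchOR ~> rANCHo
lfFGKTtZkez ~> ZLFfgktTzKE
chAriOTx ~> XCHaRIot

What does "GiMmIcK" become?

The transformation: move the last character to the front, then flip the case of every letter.
Working it through for "GiMmIcK": intermediate "KGiMmIc", final "kgImMiC".

kgImMiC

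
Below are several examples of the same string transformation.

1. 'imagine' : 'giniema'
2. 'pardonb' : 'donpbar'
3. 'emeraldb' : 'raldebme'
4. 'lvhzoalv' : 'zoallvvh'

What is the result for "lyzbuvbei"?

The pattern: swap the first and last characters, then move the first 3 characters to the end (rotate left by 3).
"lyzbuvbei" → "iyzbuvbel" → "buvbeliyz".

buvbeliyz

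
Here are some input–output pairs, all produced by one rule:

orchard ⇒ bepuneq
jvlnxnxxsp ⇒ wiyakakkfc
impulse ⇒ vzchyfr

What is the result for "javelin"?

wniryva

What's happening: shift every letter 13 places forward in the alphabet (wrapping around) — i.e. ROT13.
Doing the same to "javelin": "wniryva".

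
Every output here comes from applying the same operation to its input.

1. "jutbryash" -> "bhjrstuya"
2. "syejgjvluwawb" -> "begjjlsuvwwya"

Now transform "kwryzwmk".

In each case the input is transformed by: sort the characters into alphabetical order, then move the first character to the end.
For "kwryzwmk", step one produces "kkmrwwyz"; step two turns that into "kmrwwyzk".
(Check on "jutbryash": → "abhjrstuy" → "bhjrstuya" ✓)

kmrwwyzk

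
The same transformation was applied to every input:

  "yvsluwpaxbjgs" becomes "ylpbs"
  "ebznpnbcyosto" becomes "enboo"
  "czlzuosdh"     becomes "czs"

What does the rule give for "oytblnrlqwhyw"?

obrww

What's happening: keep one character in every 3, starting at position 1 (positions 1st, 4th, 7th, ...).
On "oytblnrlqwhyw" that produces "obrww".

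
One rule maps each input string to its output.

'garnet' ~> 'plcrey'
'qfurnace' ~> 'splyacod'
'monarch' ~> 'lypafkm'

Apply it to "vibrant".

zpylrtg

Looking at the pairs, the operation is to move the first 2 characters to the end (rotate left by 2), then shift every letter 2 places backward in the alphabet (wrapping around).
For "vibrant", step one produces "brantvi"; step two turns that into "zpylrtg".
(Check on "garnet": → "rnetga" → "plcrey" ✓)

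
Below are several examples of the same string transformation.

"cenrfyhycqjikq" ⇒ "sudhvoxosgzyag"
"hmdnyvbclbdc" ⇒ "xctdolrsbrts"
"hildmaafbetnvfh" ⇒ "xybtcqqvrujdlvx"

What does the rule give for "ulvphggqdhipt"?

kblfxwwgtxyfj

The rule is to shift every letter 10 places backward in the alphabet (wrapping around).
Applying that to "ulvphggqdhipt" gives "kblfxwwgtxyfj".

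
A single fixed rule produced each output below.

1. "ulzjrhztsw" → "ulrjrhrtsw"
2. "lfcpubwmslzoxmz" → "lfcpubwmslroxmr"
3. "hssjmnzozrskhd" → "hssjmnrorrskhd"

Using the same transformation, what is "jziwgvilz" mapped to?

The rule is to replace every "z" with "r".
"jziwgvilz" → "jriwgvilr".

jriwgvilr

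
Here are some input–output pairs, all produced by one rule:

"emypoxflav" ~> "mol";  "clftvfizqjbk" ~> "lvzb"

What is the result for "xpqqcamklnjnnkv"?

Looking at the pairs, the operation is to keep one character in every 3, starting at position 2 (positions 2nd, 5th, 8th, ...).
On "xpqqcamklnjnnkv" that produces "pckjk".

pckjk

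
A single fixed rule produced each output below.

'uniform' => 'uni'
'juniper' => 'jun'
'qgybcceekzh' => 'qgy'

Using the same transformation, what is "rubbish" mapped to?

rub

The rule is to keep only the first 3 characters.
So "rubbish" becomes "rub".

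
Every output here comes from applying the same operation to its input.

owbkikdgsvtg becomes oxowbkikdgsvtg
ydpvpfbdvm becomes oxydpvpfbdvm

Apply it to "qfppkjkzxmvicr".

Each output is the input with this applied: prepend "ox".
Doing the same to "qfppkjkzxmvicr": "oxqfppkjkzxmvicr".

oxqfppkjkzxmvicr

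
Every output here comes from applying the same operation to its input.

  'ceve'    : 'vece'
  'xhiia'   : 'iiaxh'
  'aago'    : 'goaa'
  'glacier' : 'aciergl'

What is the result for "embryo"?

bryoem

What's happening: move the first 2 characters to the end (rotate left by 2).
"embryo" → "bryoem".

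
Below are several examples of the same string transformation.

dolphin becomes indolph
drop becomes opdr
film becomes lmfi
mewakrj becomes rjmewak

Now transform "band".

The rule is to move the last 2 characters to the front (rotate right by 2).
"band" → "ndba".

ndba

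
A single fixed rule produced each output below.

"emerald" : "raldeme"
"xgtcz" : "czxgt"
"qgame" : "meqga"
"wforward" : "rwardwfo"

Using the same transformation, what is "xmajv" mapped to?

jvxma

The rule is to move the first 3 characters to the end (rotate left by 3).
For "xmajv" the result is "jvxma".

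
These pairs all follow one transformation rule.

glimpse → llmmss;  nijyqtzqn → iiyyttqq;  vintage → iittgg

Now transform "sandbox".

The rule is to keep every other character starting from the second (positions 2nd, 4th, 6th, ...), then double every character.
"sandbox" → "ado" → "aaddoo".

aaddoo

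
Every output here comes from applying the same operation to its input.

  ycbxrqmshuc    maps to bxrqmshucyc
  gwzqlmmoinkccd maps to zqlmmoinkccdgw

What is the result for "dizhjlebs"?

zhjlebsdi

Rule — move the first 2 characters to the end (rotate left by 2).
Applying that to "dizhjlebs" gives "zhjlebsdi".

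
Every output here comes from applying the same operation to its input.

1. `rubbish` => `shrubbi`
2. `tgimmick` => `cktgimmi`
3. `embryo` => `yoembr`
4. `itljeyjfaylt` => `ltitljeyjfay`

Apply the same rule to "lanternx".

Each output is the input with this applied: move the last 2 characters to the front (rotate right by 2).
So "lanternx" becomes "nxlanter".

nxlanter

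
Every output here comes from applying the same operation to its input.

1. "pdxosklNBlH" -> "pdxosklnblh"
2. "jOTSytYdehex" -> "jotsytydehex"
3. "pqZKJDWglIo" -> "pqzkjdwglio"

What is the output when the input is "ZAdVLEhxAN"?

zadvlehxan

What's happening: convert every letter to lowercase.
For "ZAdVLEhxAN" the result is "zadvlehxan".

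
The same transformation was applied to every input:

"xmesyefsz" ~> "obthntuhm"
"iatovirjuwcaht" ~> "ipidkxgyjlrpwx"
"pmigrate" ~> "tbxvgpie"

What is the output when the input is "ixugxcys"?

The pattern: shift every letter 11 places backward in the alphabet (wrapping around), then swap the first and last characters.
So "ixugxcys" becomes "hmjvmrnx".

hmjvmrnx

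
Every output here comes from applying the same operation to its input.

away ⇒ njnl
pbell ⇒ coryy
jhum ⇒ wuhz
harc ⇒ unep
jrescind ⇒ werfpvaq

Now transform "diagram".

Looking at the pairs, the operation is to shift every letter 13 places forward in the alphabet (wrapping around) — i.e. ROT13.
For "diagram" the result is "qvntenz".

qvntenz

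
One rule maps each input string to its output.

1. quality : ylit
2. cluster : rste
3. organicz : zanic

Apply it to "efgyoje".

eyoj

What's happening: delete the first 3 characters, then move the last character to the front.
For "efgyoje", step one produces "yoje"; step two turns that into "eyoj".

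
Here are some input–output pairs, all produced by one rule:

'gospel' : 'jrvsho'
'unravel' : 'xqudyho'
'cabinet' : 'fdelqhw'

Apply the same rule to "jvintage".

mylqwdjh

In each case the input is transformed by: shift every letter 3 places forward in the alphabet (wrapping around).
Applying that to "jvintage" gives "mylqwdjh".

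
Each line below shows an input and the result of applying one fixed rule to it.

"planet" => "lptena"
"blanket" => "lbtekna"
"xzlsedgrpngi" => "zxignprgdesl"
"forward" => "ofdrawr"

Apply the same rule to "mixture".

imerutx

The rule is to move the first 2 characters to the end (rotate left by 2), then reverse the string.
For "mixture", step one produces "xturemi"; step two turns that into "imerutx".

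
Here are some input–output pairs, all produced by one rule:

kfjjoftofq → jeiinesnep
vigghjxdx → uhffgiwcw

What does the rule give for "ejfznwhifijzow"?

dieymvghehiynv

In each case the input is transformed by: shift every letter 1 place backward in the alphabet (wrapping around).
For "ejfznwhifijzow" the result is "dieymvghehiynv".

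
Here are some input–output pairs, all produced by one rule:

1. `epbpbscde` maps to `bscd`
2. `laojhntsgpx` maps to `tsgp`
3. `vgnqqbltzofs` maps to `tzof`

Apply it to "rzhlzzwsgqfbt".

gqfb

Rule — move the last character to the front, then keep only the last 4 characters.
"rzhlzzwsgqfbt" → "gqfb".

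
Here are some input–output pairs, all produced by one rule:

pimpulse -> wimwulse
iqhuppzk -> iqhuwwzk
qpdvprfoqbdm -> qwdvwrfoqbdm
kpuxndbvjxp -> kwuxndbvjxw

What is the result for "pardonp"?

In each case the input is transformed by: replace every "p" with "w".
Applying that to "pardonp" gives "wardonw".

wardonw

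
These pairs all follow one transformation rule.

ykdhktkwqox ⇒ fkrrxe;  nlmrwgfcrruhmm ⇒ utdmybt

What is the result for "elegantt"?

llha

Looking at the pairs, the operation is to keep every other character starting from the first (positions 1st, 3rd, 5th, ...), then shift every letter 7 places forward in the alphabet (wrapping around).
For "elegantt", step one produces "eeat"; step two turns that into "llha".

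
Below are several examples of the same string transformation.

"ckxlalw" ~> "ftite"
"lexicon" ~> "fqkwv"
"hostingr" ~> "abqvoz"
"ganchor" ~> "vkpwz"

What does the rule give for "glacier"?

Rule — delete the first 2 characters, then shift every letter 8 places forward in the alphabet (wrapping around).
Working it through for "glacier": intermediate "acier", final "ikqmz".

ikqmz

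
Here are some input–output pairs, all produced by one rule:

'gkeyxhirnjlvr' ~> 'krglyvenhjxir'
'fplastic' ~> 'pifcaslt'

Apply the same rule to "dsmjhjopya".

What's happening: swap each adjacent pair of characters (1↔2, 3↔4, ...), then take characters alternately from the front and the back (1st, last, 2nd, 2nd-last, ...).
Doing the same to "dsmjhjopya": "sydajompjh".
(Check on "fplastic": → "pfaltsci" → "pifcaslt" ✓)

sydajompjh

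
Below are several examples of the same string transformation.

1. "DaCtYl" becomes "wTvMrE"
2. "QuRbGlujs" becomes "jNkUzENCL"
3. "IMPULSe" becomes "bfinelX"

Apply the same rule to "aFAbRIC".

TytUkbv

Looking at the pairs, the operation is to shift every letter 7 places backward in the alphabet (wrapping around), then flip the case of every letter.
Working it through for "aFAbRIC": intermediate "tYTuKBV", final "TytUkbv".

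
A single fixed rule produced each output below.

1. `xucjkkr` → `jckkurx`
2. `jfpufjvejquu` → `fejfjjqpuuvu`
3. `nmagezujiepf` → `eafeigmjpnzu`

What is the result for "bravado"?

Rule — sort the characters into alphabetical order, then swap each adjacent pair of characters (1↔2, 3↔4, ...).
On "bravado": the first step gives "aabdorv", and the second then gives "aadbrov".

aadbrov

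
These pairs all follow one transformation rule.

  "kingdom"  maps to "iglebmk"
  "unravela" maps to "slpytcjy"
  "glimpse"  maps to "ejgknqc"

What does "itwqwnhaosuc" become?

gruoulfymqsa

In each case the input is transformed by: shift every letter 2 places backward in the alphabet (wrapping around).
Doing the same to "itwqwnhaosuc": "gruoulfymqsa".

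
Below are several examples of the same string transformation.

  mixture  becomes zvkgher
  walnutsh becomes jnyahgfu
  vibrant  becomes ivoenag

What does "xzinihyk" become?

kmvavulx

Rule — shift every letter 13 places forward in the alphabet (wrapping around) — i.e. ROT13.
So "xzinihyk" becomes "kmvavulx".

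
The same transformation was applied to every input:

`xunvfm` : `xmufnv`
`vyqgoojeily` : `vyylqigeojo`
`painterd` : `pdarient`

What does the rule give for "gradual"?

glraaud

The pattern: take characters alternately from the front and the back (1st, last, 2nd, 2nd-last, ...).
Applying that to "gradual" gives "glraaud".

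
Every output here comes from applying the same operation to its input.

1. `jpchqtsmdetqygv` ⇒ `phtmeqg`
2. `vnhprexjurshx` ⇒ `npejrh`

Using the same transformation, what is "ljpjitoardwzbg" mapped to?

jjtadzg

The pattern: keep every other character starting from the second (positions 2nd, 4th, 6th, ...).
On "ljpjitoardwzbg" that produces "jjtadzg".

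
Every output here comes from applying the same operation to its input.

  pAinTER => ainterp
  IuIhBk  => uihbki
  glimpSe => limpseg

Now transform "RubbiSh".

In each case the input is transformed by: move the first character to the end, then convert every letter to lowercase.
"RubbiSh" → "ubbiShR" → "ubbishr".
(Check on "IuIhBk": → "uIhBkI" → "uihbki" ✓)

ubbishr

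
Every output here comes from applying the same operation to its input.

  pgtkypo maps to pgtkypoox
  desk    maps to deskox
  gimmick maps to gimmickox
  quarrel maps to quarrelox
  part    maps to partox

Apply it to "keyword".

The rule is to append "ox".
For "keyword" the result is "keywordox".

keywordox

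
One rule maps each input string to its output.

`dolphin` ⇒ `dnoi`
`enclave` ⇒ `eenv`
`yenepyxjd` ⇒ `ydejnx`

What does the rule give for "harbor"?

hra

Each output is the input with this applied: take characters alternately from the front and the back (1st, last, 2nd, 2nd-last, ...), then delete the last 3 characters.
For "harbor", step one produces "hraorb"; step two turns that into "hra".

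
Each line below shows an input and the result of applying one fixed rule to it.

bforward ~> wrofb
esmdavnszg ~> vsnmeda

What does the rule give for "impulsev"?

upmli

The rule is to delete the last 3 characters, then sort the characters into reverse alphabetical order.
"impulsev" → "impul" → "upmli".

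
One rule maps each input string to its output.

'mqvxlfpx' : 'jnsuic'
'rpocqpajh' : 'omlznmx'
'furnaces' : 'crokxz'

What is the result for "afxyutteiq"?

The pattern: shift every letter 3 places backward in the alphabet (wrapping around), then delete the last 2 characters.
"afxyutteiq" → "xcuvrqqbfn" → "xcuvrqqb".

xcuvrqqb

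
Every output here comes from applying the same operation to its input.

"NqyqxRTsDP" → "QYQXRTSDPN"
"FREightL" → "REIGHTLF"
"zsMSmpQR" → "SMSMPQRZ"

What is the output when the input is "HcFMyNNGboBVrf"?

CFMYNNGBOBVRFH

Rule — move the first character to the end, then convert every letter to uppercase.
"HcFMyNNGboBVrf" → "cFMyNNGboBVrfH" → "CFMYNNGBOBVRFH".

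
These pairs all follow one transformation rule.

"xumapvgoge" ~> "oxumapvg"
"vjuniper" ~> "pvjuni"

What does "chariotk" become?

Looking at the pairs, the operation is to delete the last 2 characters, then move the last character to the front.
"chariotk" → "chario" → "ochari".

ochari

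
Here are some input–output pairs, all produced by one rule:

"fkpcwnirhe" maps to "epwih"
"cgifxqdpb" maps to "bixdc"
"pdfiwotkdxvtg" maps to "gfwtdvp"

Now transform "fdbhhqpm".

mbhp

The pattern: swap the first and last characters, then keep every other character starting from the first (positions 1st, 3rd, 5th, ...).
On "fdbhhqpm": the first step gives "mdbhhqpf", and the second then gives "mbhp".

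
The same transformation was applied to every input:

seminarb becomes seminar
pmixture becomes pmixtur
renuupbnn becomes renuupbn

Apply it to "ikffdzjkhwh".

Rule — delete the last character.
So "ikffdzjkhwh" becomes "ikffdzjkhw".

ikffdzjkhw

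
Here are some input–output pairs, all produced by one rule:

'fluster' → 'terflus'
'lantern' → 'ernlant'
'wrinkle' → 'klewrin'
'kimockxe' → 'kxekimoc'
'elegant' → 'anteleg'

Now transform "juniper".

The transformation: move the last 3 characters to the front (rotate right by 3).
So "juniper" becomes "perjuni".

perjuni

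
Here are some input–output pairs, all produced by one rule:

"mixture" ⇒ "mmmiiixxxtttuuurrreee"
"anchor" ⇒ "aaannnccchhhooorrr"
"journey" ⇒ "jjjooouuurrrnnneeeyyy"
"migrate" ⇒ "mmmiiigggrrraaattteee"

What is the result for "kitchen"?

kkkiiitttccchhheeennn

Each output is the input with this applied: repeat every character 3 times.
For "kitchen" the result is "kkkiiitttccchhheeennn".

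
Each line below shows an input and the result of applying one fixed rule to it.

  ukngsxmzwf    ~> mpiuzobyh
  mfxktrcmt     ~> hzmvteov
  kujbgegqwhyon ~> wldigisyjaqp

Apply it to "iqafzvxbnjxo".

schbxzdplzq

Rule — shift every letter 2 places forward in the alphabet (wrapping around), then delete the first character.
On "iqafzvxbnjxo" that produces "schbxzdplzq".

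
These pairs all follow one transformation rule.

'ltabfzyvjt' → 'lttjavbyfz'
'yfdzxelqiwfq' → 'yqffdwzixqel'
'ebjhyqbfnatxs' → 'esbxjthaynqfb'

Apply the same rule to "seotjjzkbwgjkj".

Rule — take characters alternately from the front and the back (1st, last, 2nd, 2nd-last, ...).
"seotjjzkbwgjkj" → "sjekojtgjwjbzk".

sjekojtgjwjbzk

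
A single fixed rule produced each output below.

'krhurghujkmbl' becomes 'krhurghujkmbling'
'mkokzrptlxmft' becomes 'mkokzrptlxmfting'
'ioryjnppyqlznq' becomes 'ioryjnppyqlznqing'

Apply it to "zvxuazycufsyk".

Each output is the input with this applied: append "ing".
Doing the same to "zvxuazycufsyk": "zvxuazycufsyking".

zvxuazycufsyking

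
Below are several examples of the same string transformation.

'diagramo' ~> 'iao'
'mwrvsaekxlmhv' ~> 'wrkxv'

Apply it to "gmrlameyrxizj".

mryrj

The rule is to swap each adjacent pair of characters (1↔2, 3↔4, ...), then keep one character in every 3, starting at position 1 (positions 1st, 4th, 7th, ...).
Starting from "gmrlameyrxizj": after the first operation, "mglrmayexrzij"; after the second, "mryrj".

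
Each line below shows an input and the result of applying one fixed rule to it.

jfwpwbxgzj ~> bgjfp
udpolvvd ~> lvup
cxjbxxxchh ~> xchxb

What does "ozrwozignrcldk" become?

Rule — swap the front and back halves of the string, then keep every other character starting from the first (positions 1st, 3rd, 5th, ...).
"ozrwozignrcldk" → "gnrcldkozrwozi" → "grlkzwz".
(Check on "jfwpwbxgzj": → "bxgzjjfwpw" → "bgjfp" ✓)

grlkzwz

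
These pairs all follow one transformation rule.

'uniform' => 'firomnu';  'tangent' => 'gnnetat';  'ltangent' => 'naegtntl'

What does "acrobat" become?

orabtca

Looking at the pairs, the operation is to swap each adjacent pair of characters (1↔2, 3↔4, ...), then move the first 2 characters to the end (rotate left by 2).
Applying both steps to "acrobat": "caorabt", then "orabtca".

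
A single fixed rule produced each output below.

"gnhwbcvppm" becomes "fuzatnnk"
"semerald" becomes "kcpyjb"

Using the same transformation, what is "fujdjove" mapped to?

hbhmtc

The rule is to delete the first 2 characters, then shift every letter 2 places backward in the alphabet (wrapping around).
For "fujdjove", step one produces "jdjove"; step two turns that into "hbhmtc".
(Check on "semerald": → "merald" → "kcpyjb" ✓)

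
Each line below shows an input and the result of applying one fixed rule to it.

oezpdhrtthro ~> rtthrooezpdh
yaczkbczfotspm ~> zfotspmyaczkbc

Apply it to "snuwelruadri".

ruadrisnuwel

Looking at the pairs, the operation is to swap the front and back halves of the string.
For "snuwelruadri" the result is "ruadrisnuwel".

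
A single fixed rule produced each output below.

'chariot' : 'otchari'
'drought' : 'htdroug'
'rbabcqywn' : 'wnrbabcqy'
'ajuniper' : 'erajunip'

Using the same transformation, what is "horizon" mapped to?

In each case the input is transformed by: move the last 2 characters to the front (rotate right by 2).
Doing the same to "horizon": "onhoriz".

onhoriz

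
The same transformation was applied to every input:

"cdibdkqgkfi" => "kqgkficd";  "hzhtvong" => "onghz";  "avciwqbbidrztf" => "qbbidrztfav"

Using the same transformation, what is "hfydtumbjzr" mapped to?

Each output is the input with this applied: move the first 2 characters to the end (rotate left by 2), then delete the first 3 characters.
Working it through for "hfydtumbjzr": intermediate "ydtumbjzrhf", final "umbjzrhf".

umbjzrhf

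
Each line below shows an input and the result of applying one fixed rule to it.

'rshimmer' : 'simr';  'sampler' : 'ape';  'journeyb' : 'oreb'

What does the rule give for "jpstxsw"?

pts

What's happening: keep every other character starting from the second (positions 2nd, 4th, 6th, ...).
Doing the same to "jpstxsw": "pts".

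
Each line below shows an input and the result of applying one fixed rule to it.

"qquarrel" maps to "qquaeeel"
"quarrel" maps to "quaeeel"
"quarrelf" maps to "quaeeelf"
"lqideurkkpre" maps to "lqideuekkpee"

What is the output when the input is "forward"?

Each output is the input with this applied: replace every "r" with "e".
For "forward" the result is "foewaed".

foewaed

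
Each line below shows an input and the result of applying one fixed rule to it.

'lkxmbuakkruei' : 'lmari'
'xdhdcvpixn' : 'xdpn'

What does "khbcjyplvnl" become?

kcpn

Each output is the input with this applied: keep one character in every 3, starting at position 1 (positions 1st, 4th, 7th, ...).
For "khbcjyplvnl" the result is "kcpn".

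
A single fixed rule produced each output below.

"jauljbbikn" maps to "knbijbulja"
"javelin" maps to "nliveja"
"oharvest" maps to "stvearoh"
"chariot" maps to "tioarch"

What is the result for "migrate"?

The pattern: swap each adjacent pair of characters (1↔2, 3↔4, ...), then reverse the string.
On "migrate" that produces "eatgrmi".

eatgrmi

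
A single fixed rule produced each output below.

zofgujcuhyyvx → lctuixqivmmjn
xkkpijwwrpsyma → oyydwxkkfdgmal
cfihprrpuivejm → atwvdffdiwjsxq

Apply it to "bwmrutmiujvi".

The transformation: shift every letter 12 places backward in the alphabet (wrapping around), then swap the first and last characters.
Doing the same to "bwmrutmiujvi": "wkafihawixjp".

wkafihawixjp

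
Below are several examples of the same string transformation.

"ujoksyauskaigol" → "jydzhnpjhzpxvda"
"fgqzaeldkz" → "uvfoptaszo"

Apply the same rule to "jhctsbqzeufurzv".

ywrihqfotjujgok

Rule — shift every letter 11 places backward in the alphabet (wrapping around).
"jhctsbqzeufurzv" → "ywrihqfotjujgok".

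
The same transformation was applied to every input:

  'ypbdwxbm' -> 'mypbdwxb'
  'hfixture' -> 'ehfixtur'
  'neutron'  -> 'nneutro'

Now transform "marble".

Rule — move the last character to the front.
So "marble" becomes "emarbl".

emarbl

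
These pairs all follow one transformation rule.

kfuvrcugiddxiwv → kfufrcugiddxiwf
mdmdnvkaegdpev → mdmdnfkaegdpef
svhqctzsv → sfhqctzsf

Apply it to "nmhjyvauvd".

Each output is the input with this applied: replace every "v" with "f".
On "nmhjyvauvd" that produces "nmhjyfaufd".

nmhjyfaufd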